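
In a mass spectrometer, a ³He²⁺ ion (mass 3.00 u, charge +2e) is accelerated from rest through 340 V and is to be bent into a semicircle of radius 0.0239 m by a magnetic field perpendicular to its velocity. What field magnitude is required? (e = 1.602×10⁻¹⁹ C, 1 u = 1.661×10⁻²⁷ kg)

v = √(2|q|V/m) = √(2·3.204×10⁻¹⁹·340/4.983×10⁻²⁷) ≈ 2.091×10⁵ m/s.
B = mv/(|q|r) = (4.983×10⁻²⁷)(2.091×10⁵)/((3.204×10⁻¹⁹)(0.0239)) ≈ 0.136 T.

B ≈ 0.136 T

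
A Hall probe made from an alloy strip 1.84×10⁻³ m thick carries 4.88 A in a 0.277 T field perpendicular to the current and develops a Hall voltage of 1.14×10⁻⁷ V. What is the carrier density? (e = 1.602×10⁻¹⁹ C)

n ≈ 4.02×10²⁸ m⁻³

From V_H = IB/(n e t), n = IB/(V_H e t).
n = (4.88)(0.277)/((1.14×10⁻⁷)(1.602×10⁻¹⁹)(1.84×10⁻³)) ≈ 4.02×10²⁸ m⁻³.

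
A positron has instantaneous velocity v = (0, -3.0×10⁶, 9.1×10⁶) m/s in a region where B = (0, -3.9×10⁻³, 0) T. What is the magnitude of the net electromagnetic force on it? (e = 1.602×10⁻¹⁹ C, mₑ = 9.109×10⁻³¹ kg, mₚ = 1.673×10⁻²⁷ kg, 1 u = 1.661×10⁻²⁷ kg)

|F| ≈ 5.69×10⁻¹⁵ N

v×B = (3.55×10⁴, 0, 0) N/C.
F = q v×B = (1.602×10⁻¹⁹ C)·(3.55×10⁴, 0, 0) = (5.69×10⁻¹⁵, 0, 0) N.
|F| = 5.69×10⁻¹⁵ N.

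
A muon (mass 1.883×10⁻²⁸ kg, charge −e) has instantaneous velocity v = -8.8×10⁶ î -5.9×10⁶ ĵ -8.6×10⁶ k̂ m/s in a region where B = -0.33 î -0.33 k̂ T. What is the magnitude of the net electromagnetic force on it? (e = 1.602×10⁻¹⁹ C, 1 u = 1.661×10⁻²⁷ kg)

|F| ≈ 4.41×10⁻¹³ N

v×B = (1.95×10⁶, -6.60×10⁴, -1.95×10⁶) N/C.
F = q v×B = (−1.602×10⁻¹⁹ C)·(1.95×10⁶, -6.60×10⁴, -1.95×10⁶) = (-3.12×10⁻¹³, 1.06×10⁻¹⁴, 3.12×10⁻¹³) N.
|F| = 4.41×10⁻¹³ N.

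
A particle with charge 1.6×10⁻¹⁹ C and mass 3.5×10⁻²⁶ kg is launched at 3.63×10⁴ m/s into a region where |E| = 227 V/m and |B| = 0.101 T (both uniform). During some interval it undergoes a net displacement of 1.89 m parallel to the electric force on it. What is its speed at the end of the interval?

v_f ≈ 7.24×10⁴ m/s

B does no work; ΔKE = |q|E d.
½mv_f² = ½mv₀² + |q|Ed = ½(3.5×10⁻²⁶)(3.63×10⁴)² + (1.6×10⁻¹⁹)(227)(1.89) ≈ 2.306×10⁻¹⁷ J + 6.864×10⁻¹⁷ J ≈ 9.170×10⁻¹⁷ J.
v_f = √(2·9.170×10⁻¹⁷/3.5×10⁻²⁶) ≈ 7.24×10⁴ m/s.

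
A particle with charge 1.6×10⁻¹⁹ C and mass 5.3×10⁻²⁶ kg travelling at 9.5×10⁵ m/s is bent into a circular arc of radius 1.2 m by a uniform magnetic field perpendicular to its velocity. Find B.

From |q|vB = mv²/r, B = mv/(|q|r).
B = (5.3×10⁻²⁶)(9.5×10⁵)/((1.6×10⁻¹⁹)(1.2)) ≈ 0.26 T.

B ≈ 0.26 T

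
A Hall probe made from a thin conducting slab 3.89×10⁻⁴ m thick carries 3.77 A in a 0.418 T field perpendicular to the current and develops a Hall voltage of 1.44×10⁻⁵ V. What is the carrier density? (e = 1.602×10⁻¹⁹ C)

From V_H = IB/(n e t), n = IB/(V_H e t).
n = (3.77)(0.418)/((1.44×10⁻⁵)(1.602×10⁻¹⁹)(3.89×10⁻⁴)) ≈ 1.76×10²⁷ m⁻³.

n ≈ 1.76×10²⁷ m⁻³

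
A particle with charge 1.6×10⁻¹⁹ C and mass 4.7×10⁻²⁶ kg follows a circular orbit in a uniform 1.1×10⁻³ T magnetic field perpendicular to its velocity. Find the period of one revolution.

The cyclotron period depends only on m, q, B: T = 2πm/(|q|B).
T = 2π(4.7×10⁻²⁶)/((1.6×10⁻¹⁹)(1.1×10⁻³)) ≈ 1.7×10⁻³ s.

T ≈ 1.7×10⁻³ s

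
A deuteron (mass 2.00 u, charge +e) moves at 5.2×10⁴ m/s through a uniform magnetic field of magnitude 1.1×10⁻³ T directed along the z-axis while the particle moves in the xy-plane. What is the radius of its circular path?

The magnetic force provides the centripetal force: |q|vB = mv²/r.
r = mv/(|q|B) = (3.322×10⁻²⁷)(5.2×10⁴)/((1.602×10⁻¹⁹)(1.1×10⁻³)) ≈ 0.98 m.

r ≈ 0.98 m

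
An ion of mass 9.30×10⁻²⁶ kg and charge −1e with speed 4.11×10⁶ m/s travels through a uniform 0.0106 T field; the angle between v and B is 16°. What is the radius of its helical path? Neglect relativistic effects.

v⊥ = v sinθ = 4.11×10⁶·sin16° ≈ 1.133×10⁶ m/s.
r = m v⊥/(|q|B) = (9.30×10⁻²⁶)(1.133×10⁶)/((1.602×10⁻¹⁹)(0.0106)) ≈ 62.0 m.

r ≈ 62.0 m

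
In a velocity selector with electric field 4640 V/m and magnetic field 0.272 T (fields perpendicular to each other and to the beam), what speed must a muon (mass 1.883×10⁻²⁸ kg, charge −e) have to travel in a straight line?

Zero net Lorentz force requires |qE| = |q v×B|, i.e. E = vB.
v = E/B = 4640/0.272 = 1.71×10⁴ m/s.

v = 1.71×10⁴ m/s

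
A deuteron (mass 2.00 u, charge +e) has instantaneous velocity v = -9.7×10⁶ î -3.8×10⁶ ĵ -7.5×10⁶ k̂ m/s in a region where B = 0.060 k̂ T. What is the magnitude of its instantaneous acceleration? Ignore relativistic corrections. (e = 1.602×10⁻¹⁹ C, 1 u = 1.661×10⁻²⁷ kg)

|a| ≈ 3.01×10¹³ m/s²

v×B = (-2.28×10⁵, 5.82×10⁵, 0) N/C.
F = q v×B = (1.602×10⁻¹⁹ C)·(-2.28×10⁵, 5.82×10⁵, 0) = (-3.65×10⁻¹⁴, 9.32×10⁻¹⁴, 0) N.
|a| = |F|/m = 1.001×10⁻¹³/3.322×10⁻²⁷ ≈ 3.01×10¹³ m/s².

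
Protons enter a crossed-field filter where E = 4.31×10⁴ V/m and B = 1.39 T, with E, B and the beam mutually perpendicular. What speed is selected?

Zero net Lorentz force requires |qE| = |q v×B|, i.e. E = vB.
v = E/B = 4.31×10⁴/1.39 = 3.10×10⁴ m/s.
The result is independent of the particle's charge and mass.

v = 3.10×10⁴ m/s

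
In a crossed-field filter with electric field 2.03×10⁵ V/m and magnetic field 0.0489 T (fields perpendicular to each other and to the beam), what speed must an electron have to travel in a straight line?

For undeflected motion the electric and magnetic forces balance: qE = qvB.
v = E/B = 2.03×10⁵/0.0489 = 4.15×10⁶ m/s.
The result is independent of the particle's charge and mass.

v = 4.15×10⁶ m/s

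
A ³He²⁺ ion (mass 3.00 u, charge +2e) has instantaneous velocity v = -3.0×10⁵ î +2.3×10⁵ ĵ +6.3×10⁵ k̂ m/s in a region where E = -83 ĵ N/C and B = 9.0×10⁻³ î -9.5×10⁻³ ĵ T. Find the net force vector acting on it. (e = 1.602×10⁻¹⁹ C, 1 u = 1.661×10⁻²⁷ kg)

F ≈ (1.92×10⁻¹⁵, 1.79×10⁻¹⁵, 2.50×10⁻¹⁶) N

v×B = (5980, 5670, 780) N/C.
E + v×B = (5980, 5590, 780) N/C.
F = q(E + v×B) = (3.204×10⁻¹⁹ C)·(5980, 5590, 780) = (1.92×10⁻¹⁵, 1.79×10⁻¹⁵, 2.50×10⁻¹⁶) N.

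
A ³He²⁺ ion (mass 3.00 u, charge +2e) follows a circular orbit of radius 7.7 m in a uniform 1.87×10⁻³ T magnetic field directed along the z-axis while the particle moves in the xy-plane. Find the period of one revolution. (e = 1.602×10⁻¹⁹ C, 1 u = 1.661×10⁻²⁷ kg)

The cyclotron period depends only on m, q, B: T = 2πm/(|q|B).
T = 2π(4.983×10⁻²⁷)/((3.204×10⁻¹⁹)(1.87×10⁻³)) ≈ 5.23×10⁻⁵ s.

T ≈ 5.23×10⁻⁵ s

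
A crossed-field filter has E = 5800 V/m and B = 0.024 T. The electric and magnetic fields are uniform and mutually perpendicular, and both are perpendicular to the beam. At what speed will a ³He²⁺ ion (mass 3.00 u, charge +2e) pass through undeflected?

v = 2.4×10⁵ m/s

Zero net Lorentz force requires |qE| = |q v×B|, i.e. E = vB.
v = E/B = 5800/0.024 = 2.4×10⁵ m/s.
The result is independent of the particle's charge and mass.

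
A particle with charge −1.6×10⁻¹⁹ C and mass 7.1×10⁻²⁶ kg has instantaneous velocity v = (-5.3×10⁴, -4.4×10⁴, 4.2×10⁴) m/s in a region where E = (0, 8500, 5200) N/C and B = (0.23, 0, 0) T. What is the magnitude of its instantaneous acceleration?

v×B = (0, 9660, 1.01×10⁴) N/C.
E + v×B = (0, 1.82×10⁴, 1.53×10⁴) N/C.
F = q(E + v×B) = (−1.6×10⁻¹⁹ C)·(0, 1.82×10⁴, 1.53×10⁴) = (0, -2.91×10⁻¹⁵, -2.45×10⁻¹⁵) N.
|a| = |F|/m = 3.801×10⁻¹⁵/7.1×10⁻²⁶ ≈ 5.35×10¹⁰ m/s².

|a| ≈ 5.35×10¹⁰ m/s²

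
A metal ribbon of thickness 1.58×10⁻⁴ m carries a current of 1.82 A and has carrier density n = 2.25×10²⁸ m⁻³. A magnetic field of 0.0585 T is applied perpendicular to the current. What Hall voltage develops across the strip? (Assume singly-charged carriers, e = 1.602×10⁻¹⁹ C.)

V_H = IB/(n e t).
V_H = (1.82)(0.0585)/((2.25×10²⁸)(1.602×10⁻¹⁹)(1.58×10⁻⁴)) ≈ 1.87×10⁻⁷ V.

V_H ≈ 1.87×10⁻⁷ V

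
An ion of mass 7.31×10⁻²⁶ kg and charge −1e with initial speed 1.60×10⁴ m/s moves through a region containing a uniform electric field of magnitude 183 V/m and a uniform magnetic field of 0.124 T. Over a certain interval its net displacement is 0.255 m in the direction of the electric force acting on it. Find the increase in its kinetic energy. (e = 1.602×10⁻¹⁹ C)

The magnetic force is always ⟂ v and does no work; only the electric force changes KE.
ΔKE = F_E · d = |q|E d = (1.602×10⁻¹⁹)(183)(0.255) ≈ 7.48×10⁻¹⁸ J.

ΔKE ≈ 7.48×10⁻¹⁸ J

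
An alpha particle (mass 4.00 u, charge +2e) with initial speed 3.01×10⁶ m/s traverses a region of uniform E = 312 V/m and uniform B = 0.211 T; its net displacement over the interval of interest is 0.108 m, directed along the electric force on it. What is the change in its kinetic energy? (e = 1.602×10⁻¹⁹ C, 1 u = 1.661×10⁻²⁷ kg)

The magnetic force is always ⟂ v and does no work; only the electric force changes KE.
ΔKE = F_E · d = |q|E d = (3.204×10⁻¹⁹)(312)(0.108) ≈ 1.08×10⁻¹⁷ J.

ΔKE ≈ 1.08×10⁻¹⁷ J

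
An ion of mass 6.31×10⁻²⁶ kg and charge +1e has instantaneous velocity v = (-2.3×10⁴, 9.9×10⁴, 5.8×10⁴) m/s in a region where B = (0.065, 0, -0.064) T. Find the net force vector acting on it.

v×B = (-6340, 2300, -6440) N/C.
F = q v×B = (1.602×10⁻¹⁹ C)·(-6340, 2300, -6440) = (-1.02×10⁻¹⁵, 3.68×10⁻¹⁶, -1.03×10⁻¹⁵) N.

F ≈ (-1.02×10⁻¹⁵, 3.68×10⁻¹⁶, -1.03×10⁻¹⁵) N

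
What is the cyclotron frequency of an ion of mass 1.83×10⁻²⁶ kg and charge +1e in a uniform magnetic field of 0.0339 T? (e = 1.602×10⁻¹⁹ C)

f = |q|B/(2πm).
f = (1.602×10⁻¹⁹)(0.0339)/(2π·1.83×10⁻²⁶) ≈ 4.72×10⁴ Hz.

f ≈ 4.72×10⁴ Hz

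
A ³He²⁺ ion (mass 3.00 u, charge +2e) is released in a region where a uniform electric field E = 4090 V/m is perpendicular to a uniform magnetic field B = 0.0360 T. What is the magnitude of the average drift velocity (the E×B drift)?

v_d ≈ 1.14×10⁵ m/s

In crossed fields the guiding centre drifts at v_d = |E×B|/B² = E/B, independent of charge and mass.
v_d = 4090/0.0360 = 1.14×10⁵ m/s.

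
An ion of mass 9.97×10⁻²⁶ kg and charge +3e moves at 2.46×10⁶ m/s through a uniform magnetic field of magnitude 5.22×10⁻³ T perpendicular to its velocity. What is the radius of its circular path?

The magnetic force provides the centripetal force: |q|vB = mv²/r.
r = mv/(|q|B) = (9.97×10⁻²⁶)(2.46×10⁶)/((4.806×10⁻¹⁹)(5.22×10⁻³)) ≈ 97.8 m.

r ≈ 97.8 m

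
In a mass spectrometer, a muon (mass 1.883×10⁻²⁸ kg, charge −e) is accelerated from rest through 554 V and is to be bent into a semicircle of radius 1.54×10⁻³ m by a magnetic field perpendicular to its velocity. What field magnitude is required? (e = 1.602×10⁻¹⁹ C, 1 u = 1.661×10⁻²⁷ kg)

v = √(2|q|V/m) = √(2·1.602×10⁻¹⁹·554/1.883×10⁻²⁸) ≈ 9.709×10⁵ m/s.
B = mv/(|q|r) = (1.883×10⁻²⁸)(9.709×10⁵)/((1.602×10⁻¹⁹)(1.54×10⁻³)) ≈ 0.741 T.

B ≈ 0.741 T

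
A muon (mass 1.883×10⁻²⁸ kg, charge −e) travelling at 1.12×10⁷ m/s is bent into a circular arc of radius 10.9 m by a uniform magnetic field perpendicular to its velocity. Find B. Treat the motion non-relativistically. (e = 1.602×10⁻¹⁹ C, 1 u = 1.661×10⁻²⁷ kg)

B ≈ 1.21×10⁻³ T

From |q|vB = mv²/r, B = mv/(|q|r).
B = (1.883×10⁻²⁸)(1.12×10⁷)/((1.602×10⁻¹⁹)(10.9)) ≈ 1.21×10⁻³ T.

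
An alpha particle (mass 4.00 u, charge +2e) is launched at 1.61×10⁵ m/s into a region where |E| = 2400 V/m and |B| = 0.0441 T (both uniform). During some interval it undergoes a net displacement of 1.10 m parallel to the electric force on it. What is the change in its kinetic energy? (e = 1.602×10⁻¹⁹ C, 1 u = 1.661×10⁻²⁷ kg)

ΔKE ≈ 8.46×10⁻¹⁶ J

The magnetic force is always ⟂ v and does no work; only the electric force changes KE.
ΔKE = F_E · d = |q|E d = (3.204×10⁻¹⁹)(2400)(1.10) ≈ 8.46×10⁻¹⁶ J.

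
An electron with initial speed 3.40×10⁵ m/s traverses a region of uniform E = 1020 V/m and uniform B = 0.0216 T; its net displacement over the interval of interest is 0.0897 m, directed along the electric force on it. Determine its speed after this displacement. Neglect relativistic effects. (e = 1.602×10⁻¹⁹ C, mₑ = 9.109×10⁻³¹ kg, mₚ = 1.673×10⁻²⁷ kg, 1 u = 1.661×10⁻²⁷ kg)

B does no work; ΔKE = |q|E d.
½mv_f² = ½mv₀² + |q|Ed = ½(9.109×10⁻³¹)(3.40×10⁵)² + (1.602×10⁻¹⁹)(1020)(0.0897) ≈ 5.265×10⁻²⁰ J + 1.466×10⁻¹⁷ J ≈ 1.471×10⁻¹⁷ J.
v_f = √(2·1.471×10⁻¹⁷/9.109×10⁻³¹) ≈ 5.68×10⁶ m/s.

v_f ≈ 5.68×10⁶ m/s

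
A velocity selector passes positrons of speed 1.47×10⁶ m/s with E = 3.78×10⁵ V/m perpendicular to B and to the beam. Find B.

Balance of forces in the selector: qE = qvB ⇒ B = E/v.
B = 3.78×10⁵/1.47×10⁶ = 0.257 T.

B = 0.257 T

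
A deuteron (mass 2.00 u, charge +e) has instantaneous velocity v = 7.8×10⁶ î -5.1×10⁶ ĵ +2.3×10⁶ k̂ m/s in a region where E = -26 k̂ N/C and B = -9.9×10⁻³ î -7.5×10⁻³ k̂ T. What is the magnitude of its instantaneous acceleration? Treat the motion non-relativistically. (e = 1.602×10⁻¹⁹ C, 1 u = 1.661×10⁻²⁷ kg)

v×B = (3.82×10⁴, 3.57×10⁴, -5.05×10⁴) N/C.
E + v×B = (3.82×10⁴, 3.57×10⁴, -5.05×10⁴) N/C.
F = q(E + v×B) = (1.602×10⁻¹⁹ C)·(3.82×10⁴, 3.57×10⁴, -5.05×10⁴) = (6.13×10⁻¹⁵, 5.72×10⁻¹⁵, -8.09×10⁻¹⁵) N.
|a| = |F|/m = 1.165×10⁻¹⁴/3.322×10⁻²⁷ ≈ 3.51×10¹² m/s².

|a| ≈ 3.51×10¹² m/s²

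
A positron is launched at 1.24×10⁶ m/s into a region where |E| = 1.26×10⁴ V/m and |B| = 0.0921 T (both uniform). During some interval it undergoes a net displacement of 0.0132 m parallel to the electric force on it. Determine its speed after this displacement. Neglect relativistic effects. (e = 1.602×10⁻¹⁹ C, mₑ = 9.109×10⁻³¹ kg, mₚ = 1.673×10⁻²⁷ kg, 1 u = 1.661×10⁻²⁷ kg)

v_f ≈ 7.75×10⁶ m/s

B does no work; ΔKE = |q|E d.
½mv_f² = ½mv₀² + |q|Ed = ½(9.109×10⁻³¹)(1.24×10⁶)² + (1.602×10⁻¹⁹)(1.26×10⁴)(0.0132) ≈ 7.003×10⁻¹⁹ J + 2.664×10⁻¹⁷ J ≈ 2.734×10⁻¹⁷ J.
v_f = √(2·2.734×10⁻¹⁷/9.109×10⁻³¹) ≈ 7.75×10⁶ m/s.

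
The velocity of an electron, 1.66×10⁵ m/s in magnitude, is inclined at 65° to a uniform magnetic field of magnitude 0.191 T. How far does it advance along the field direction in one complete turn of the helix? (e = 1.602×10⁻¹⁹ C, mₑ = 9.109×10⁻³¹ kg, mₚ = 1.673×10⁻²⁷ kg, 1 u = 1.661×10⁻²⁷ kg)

p ≈ 1.31×10⁻⁵ m

v∥ = v cosθ = 1.66×10⁵·cos65° ≈ 7.015×10⁴ m/s.
T = 2πm/(|q|B) = 2π(9.109×10⁻³¹)/((1.602×10⁻¹⁹)(0.191)) ≈ 1.870×10⁻¹⁰ s.
pitch = v∥ T = (7.015×10⁴)(1.870×10⁻¹⁰) ≈ 1.31×10⁻⁵ m.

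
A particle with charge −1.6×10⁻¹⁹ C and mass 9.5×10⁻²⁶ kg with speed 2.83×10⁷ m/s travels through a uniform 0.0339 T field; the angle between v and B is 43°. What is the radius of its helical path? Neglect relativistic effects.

v⊥ = v sinθ = 2.83×10⁷·sin43° ≈ 1.930×10⁷ m/s.
r = m v⊥/(|q|B) = (9.5×10⁻²⁶)(1.930×10⁷)/((1.6×10⁻¹⁹)(0.0339)) ≈ 338 m.

r ≈ 338 m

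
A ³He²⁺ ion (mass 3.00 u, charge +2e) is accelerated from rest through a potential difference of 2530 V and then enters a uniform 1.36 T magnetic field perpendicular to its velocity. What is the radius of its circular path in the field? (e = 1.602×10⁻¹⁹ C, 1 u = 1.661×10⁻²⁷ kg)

Acceleration: |q|V = ½mv² ⇒ v = √(2|q|V/m) = √(2·3.204×10⁻¹⁹·2530/4.983×10⁻²⁷) ≈ 5.704×10⁵ m/s.
In the field: r = mv/(|q|B) = (4.983×10⁻²⁷)(5.704×10⁵)/((3.204×10⁻¹⁹)(1.36)) ≈ 6.52×10⁻³ m.

r ≈ 6.52×10⁻³ m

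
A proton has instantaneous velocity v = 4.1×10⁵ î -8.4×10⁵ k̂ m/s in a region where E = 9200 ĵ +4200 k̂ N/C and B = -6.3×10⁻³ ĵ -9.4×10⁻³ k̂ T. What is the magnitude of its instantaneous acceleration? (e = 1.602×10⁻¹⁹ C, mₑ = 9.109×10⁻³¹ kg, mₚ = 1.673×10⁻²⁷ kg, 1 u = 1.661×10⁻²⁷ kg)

|a| ≈ 1.36×10¹² m/s²

v×B = (-5290, 3850, -2580) N/C.
E + v×B = (-5290, 1.31×10⁴, 1620) N/C.
F = q(E + v×B) = (1.602×10⁻¹⁹ C)·(-5290, 1.31×10⁴, 1620) = (-8.48×10⁻¹⁶, 2.09×10⁻¹⁵, 2.59×10⁻¹⁶) N.
|a| = |F|/m = 2.271×10⁻¹⁵/1.673×10⁻²⁷ ≈ 1.36×10¹² m/s².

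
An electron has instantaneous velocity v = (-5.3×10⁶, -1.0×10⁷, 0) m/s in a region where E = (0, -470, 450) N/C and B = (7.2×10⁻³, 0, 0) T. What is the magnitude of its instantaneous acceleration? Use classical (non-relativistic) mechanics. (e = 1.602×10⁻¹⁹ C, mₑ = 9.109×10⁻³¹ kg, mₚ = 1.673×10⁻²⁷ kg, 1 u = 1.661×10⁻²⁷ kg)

|a| ≈ 1.27×10¹⁶ m/s²

v×B = (0, 0, 7.20×10⁴) N/C.
E + v×B = (0, -470, 7.24×10⁴) N/C.
F = q(E + v×B) = (−1.602×10⁻¹⁹ C)·(0, -470, 7.24×10⁴) = (0, 7.53×10⁻¹⁷, -1.16×10⁻¹⁴) N.
|a| = |F|/m = 1.161×10⁻¹⁴/9.109×10⁻³¹ ≈ 1.27×10¹⁶ m/s².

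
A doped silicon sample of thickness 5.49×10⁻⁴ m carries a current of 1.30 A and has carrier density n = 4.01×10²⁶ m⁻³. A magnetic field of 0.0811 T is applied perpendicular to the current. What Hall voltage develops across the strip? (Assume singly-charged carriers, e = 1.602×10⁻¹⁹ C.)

V_H ≈ 2.99×10⁻⁶ V

V_H = IB/(n e t).
V_H = (1.30)(0.0811)/((4.01×10²⁶)(1.602×10⁻¹⁹)(5.49×10⁻⁴)) ≈ 2.99×10⁻⁶ V.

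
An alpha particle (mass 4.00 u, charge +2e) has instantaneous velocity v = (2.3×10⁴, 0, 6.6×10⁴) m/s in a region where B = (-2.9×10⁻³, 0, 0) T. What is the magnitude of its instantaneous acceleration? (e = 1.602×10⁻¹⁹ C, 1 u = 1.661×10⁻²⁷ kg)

|a| ≈ 9.23×10⁹ m/s²

v×B = (0, -191, 0) N/C.
F = q v×B = (3.204×10⁻¹⁹ C)·(0, -191, 0) = (0, -6.13×10⁻¹⁷, 0) N.
|a| = |F|/m = 6.132×10⁻¹⁷/6.644×10⁻²⁷ ≈ 9.23×10⁹ m/s².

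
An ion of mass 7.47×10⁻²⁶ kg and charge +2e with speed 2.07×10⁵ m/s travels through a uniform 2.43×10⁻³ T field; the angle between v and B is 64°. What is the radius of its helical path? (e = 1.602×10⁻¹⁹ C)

r ≈ 17.9 m

v⊥ = v sinθ = 2.07×10⁵·sin64° ≈ 1.861×10⁵ m/s.
r = m v⊥/(|q|B) = (7.47×10⁻²⁶)(1.861×10⁵)/((3.204×10⁻¹⁹)(2.43×10⁻³)) ≈ 17.9 m.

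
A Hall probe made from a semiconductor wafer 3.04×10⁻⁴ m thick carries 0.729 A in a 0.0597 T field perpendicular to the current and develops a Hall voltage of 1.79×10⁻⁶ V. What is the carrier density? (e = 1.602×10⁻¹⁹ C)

n ≈ 4.99×10²⁶ m⁻³

From V_H = IB/(n e t), n = IB/(V_H e t).
n = (0.729)(0.0597)/((1.79×10⁻⁶)(1.602×10⁻¹⁹)(3.04×10⁻⁴)) ≈ 4.99×10²⁶ m⁻³.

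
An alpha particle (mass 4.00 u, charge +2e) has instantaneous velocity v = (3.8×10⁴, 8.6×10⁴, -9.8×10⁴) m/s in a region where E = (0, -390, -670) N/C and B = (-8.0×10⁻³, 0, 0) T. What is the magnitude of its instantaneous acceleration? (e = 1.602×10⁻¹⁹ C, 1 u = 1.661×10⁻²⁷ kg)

v×B = (0, 784, 688) N/C.
E + v×B = (0, 394, 18.0) N/C.
F = q(E + v×B) = (3.204×10⁻¹⁹ C)·(0, 394, 18.0) = (0, 1.26×10⁻¹⁶, 5.77×10⁻¹⁸) N.
|a| = |F|/m = 1.264×10⁻¹⁶/6.644×10⁻²⁷ ≈ 1.90×10¹⁰ m/s².

|a| ≈ 1.90×10¹⁰ m/s²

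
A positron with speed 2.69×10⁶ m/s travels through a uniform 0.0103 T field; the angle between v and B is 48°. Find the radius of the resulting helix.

r ≈ 1.10×10⁻³ m

v⊥ = v sinθ = 2.69×10⁶·sin48° ≈ 1.999×10⁶ m/s.
r = m v⊥/(|q|B) = (9.109×10⁻³¹)(1.999×10⁶)/((1.602×10⁻¹⁹)(0.0103)) ≈ 1.10×10⁻³ m.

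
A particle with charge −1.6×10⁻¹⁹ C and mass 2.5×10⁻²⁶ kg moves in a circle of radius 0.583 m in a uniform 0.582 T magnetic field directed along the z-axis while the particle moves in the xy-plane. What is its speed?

From |q|vB = mv²/r, v = |q|Br/m.
v = (1.6×10⁻¹⁹)(0.582)(0.583)/2.5×10⁻²⁶ ≈ 2.17×10⁶ m/s.

v ≈ 2.17×10⁶ m/s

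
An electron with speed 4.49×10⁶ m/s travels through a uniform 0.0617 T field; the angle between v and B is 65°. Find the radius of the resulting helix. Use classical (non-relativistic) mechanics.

r ≈ 3.75×10⁻⁴ m

v⊥ = v sinθ = 4.49×10⁶·sin65° ≈ 4.069×10⁶ m/s.
r = m v⊥/(|q|B) = (9.109×10⁻³¹)(4.069×10⁶)/((1.602×10⁻¹⁹)(0.0617)) ≈ 3.75×10⁻⁴ m.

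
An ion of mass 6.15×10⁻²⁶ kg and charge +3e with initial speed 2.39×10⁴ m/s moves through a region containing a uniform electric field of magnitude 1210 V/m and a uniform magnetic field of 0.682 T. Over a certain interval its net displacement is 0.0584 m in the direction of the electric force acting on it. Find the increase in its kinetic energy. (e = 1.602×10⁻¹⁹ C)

The magnetic force is always ⟂ v and does no work; only the electric force changes KE.
ΔKE = F_E · d = |q|E d = (4.806×10⁻¹⁹)(1210)(0.0584) ≈ 3.40×10⁻¹⁷ J.

ΔKE ≈ 3.40×10⁻¹⁷ J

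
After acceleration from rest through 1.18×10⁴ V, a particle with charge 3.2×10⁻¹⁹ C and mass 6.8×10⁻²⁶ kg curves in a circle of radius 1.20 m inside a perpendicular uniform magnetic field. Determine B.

v = √(2|q|V/m) = √(2·3.2×10⁻¹⁹·1.18×10⁴/6.8×10⁻²⁶) ≈ 3.333×10⁵ m/s.
B = mv/(|q|r) = (6.8×10⁻²⁶)(3.333×10⁵)/((3.2×10⁻¹⁹)(1.20)) ≈ 0.0590 T.

B ≈ 0.0590 T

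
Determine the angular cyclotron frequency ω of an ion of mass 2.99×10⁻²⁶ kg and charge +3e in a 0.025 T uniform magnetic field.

ω ≈ 4.0×10⁵ rad/s

ω = |q|B/m.
ω = (4.806×10⁻¹⁹)(0.025)/2.99×10⁻²⁶ ≈ 4.0×10⁵ rad/s.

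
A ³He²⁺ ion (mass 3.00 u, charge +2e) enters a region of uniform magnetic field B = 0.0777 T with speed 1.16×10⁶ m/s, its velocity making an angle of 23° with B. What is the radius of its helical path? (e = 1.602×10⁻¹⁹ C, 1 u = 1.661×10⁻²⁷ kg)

r ≈ 0.0907 m

v⊥ = v sinθ = 1.16×10⁶·sin23° ≈ 4.532×10⁵ m/s.
r = m v⊥/(|q|B) = (4.983×10⁻²⁷)(4.532×10⁵)/((3.204×10⁻¹⁹)(0.0777)) ≈ 0.0907 m.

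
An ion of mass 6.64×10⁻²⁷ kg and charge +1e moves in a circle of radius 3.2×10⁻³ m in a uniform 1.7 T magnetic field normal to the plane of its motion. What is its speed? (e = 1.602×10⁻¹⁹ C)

From |q|vB = mv²/r, v = |q|Br/m.
v = (1.602×10⁻¹⁹)(1.7)(3.2×10⁻³)/6.64×10⁻²⁷ ≈ 1.3×10⁵ m/s.

v ≈ 1.3×10⁵ m/s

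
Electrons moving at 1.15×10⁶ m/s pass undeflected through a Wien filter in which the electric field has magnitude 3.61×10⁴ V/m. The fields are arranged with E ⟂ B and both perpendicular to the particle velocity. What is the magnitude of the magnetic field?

Balance of forces in the selector: qE = qvB ⇒ B = E/v.
B = 3.61×10⁴/1.15×10⁶ = 0.0314 T.

B = 0.0314 T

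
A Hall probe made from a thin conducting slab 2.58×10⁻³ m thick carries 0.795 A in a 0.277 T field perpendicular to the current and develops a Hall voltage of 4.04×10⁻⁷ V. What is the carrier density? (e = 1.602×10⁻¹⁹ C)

n ≈ 1.32×10²⁷ m⁻³

From V_H = IB/(n e t), n = IB/(V_H e t).
n = (0.795)(0.277)/((4.04×10⁻⁷)(1.602×10⁻¹⁹)(2.58×10⁻³)) ≈ 1.32×10²⁷ m⁻³.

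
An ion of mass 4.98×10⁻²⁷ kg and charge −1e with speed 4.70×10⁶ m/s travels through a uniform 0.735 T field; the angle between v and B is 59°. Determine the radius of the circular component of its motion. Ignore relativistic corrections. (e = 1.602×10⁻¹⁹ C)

r ≈ 0.170 m

v⊥ = v sinθ = 4.70×10⁶·sin59° ≈ 4.029×10⁶ m/s.
r = m v⊥/(|q|B) = (4.98×10⁻²⁷)(4.029×10⁶)/((1.602×10⁻¹⁹)(0.735)) ≈ 0.170 m.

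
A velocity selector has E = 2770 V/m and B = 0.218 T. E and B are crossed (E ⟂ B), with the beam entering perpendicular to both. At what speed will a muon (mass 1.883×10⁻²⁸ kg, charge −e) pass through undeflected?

Zero net Lorentz force requires |qE| = |q v×B|, i.e. E = vB.
v = E/B = 2770/0.218 = 1.27×10⁴ m/s.

v = 1.27×10⁴ m/s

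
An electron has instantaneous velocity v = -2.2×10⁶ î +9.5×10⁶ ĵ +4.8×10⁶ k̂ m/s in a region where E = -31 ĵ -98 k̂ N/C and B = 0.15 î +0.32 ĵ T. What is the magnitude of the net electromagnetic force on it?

|F| ≈ 4.36×10⁻¹³ N

v×B = (-1.54×10⁶, 7.20×10⁵, -2.13×10⁶) N/C.
E + v×B = (-1.54×10⁶, 7.20×10⁵, -2.13×10⁶) N/C.
F = q(E + v×B) = (−1.602×10⁻¹⁹ C)·(-1.54×10⁶, 7.20×10⁵, -2.13×10⁶) = (2.46×10⁻¹³, -1.15×10⁻¹³, 3.41×10⁻¹³) N.
|F| = 4.36×10⁻¹³ N.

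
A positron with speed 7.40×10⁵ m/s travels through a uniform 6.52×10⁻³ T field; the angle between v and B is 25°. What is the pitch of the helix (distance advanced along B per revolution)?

p ≈ 3.67×10⁻³ m

v∥ = v cosθ = 7.40×10⁵·cos25° ≈ 6.707×10⁵ m/s.
T = 2πm/(|q|B) = 2π(9.109×10⁻³¹)/((1.602×10⁻¹⁹)(6.52×10⁻³)) ≈ 5.479×10⁻⁹ s.
pitch = v∥ T = (6.707×10⁵)(5.479×10⁻⁹) ≈ 3.67×10⁻³ m.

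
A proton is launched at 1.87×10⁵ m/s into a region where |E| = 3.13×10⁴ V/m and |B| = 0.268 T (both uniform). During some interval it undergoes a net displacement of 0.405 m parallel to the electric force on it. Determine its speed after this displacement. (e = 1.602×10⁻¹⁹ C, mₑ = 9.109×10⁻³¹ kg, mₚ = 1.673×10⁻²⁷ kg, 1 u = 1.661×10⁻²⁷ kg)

B does no work; ΔKE = |q|E d.
½mv_f² = ½mv₀² + |q|Ed = ½(1.673×10⁻²⁷)(1.87×10⁵)² + (1.602×10⁻¹⁹)(3.13×10⁴)(0.405) ≈ 2.925×10⁻¹⁷ J + 2.031×10⁻¹⁵ J ≈ 2.060×10⁻¹⁵ J.
v_f = √(2·2.060×10⁻¹⁵/1.673×10⁻²⁷) ≈ 1.57×10⁶ m/s.

v_f ≈ 1.57×10⁶ m/s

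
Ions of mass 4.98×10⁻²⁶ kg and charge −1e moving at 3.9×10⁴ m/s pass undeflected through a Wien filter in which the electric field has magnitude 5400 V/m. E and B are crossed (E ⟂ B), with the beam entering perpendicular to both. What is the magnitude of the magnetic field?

Balance of forces in the selector: qE = qvB ⇒ B = E/v.
B = 5400/3.9×10⁴ = 0.14 T.

B = 0.14 T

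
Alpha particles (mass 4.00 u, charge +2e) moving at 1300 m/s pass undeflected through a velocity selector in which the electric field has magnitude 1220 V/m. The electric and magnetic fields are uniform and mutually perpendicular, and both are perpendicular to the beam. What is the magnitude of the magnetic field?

B = 0.938 T

Balance of forces in the selector: qE = qvB ⇒ B = E/v.
B = 1220/1300 = 0.938 T.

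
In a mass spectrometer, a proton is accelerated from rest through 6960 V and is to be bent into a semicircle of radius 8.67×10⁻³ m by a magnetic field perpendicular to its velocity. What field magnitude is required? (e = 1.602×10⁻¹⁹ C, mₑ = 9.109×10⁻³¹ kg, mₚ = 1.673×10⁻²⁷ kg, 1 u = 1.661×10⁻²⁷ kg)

v = √(2|q|V/m) = √(2·1.602×10⁻¹⁹·6960/1.673×10⁻²⁷) ≈ 1.155×10⁶ m/s.
B = mv/(|q|r) = (1.673×10⁻²⁷)(1.155×10⁶)/((1.602×10⁻¹⁹)(8.67×10⁻³)) ≈ 1.39 T.

B ≈ 1.39 T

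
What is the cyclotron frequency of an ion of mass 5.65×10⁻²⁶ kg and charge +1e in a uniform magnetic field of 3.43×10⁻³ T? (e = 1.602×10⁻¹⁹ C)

f ≈ 1550 Hz

f = |q|B/(2πm).
f = (1.602×10⁻¹⁹)(3.43×10⁻³)/(2π·5.65×10⁻²⁶) ≈ 1550 Hz.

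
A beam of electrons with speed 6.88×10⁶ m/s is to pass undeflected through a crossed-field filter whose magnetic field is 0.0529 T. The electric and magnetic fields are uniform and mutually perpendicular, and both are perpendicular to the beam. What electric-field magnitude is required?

E = 3.64×10⁵ V/m

For straight-line motion qE = qvB, so E = vB.
E = 6.88×10⁶ × 0.0529 = 3.64×10⁵ V/m.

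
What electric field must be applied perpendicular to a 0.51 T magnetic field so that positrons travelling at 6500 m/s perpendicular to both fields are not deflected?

E = 3300 V/m

For straight-line motion qE = qvB, so E = vB.
E = 6500 × 0.51 = 3300 V/m.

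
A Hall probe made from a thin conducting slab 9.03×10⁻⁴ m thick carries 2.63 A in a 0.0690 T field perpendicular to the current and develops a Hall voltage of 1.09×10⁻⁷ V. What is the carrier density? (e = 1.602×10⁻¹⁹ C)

From V_H = IB/(n e t), n = IB/(V_H e t).
n = (2.63)(0.0690)/((1.09×10⁻⁷)(1.602×10⁻¹⁹)(9.03×10⁻⁴)) ≈ 1.15×10²⁸ m⁻³.

n ≈ 1.15×10²⁸ m⁻³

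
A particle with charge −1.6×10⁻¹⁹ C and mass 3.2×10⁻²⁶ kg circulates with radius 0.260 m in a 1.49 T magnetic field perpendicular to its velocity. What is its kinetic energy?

v = |q|Br/m, then KE = ½mv² = (qBr)²/(2m).
v = (1.6×10⁻¹⁹)(1.49)(0.260)/3.2×10⁻²⁶ ≈ 1.937×10⁶ m/s.
KE = ½(3.2×10⁻²⁶)(1.937×10⁶)² ≈ 6.00×10⁻¹⁴ J.

KE ≈ 6.00×10⁻¹⁴ J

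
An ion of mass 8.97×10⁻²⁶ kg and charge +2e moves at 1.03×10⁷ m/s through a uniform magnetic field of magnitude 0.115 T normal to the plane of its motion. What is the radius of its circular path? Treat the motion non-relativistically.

The magnetic force provides the centripetal force: |q|vB = mv²/r.
r = mv/(|q|B) = (8.97×10⁻²⁶)(1.03×10⁷)/((3.204×10⁻¹⁹)(0.115)) ≈ 25.1 m.

r ≈ 25.1 m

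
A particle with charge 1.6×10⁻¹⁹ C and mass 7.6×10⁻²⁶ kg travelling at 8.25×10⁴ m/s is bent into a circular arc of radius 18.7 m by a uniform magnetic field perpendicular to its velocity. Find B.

From |q|vB = mv²/r, B = mv/(|q|r).
B = (7.6×10⁻²⁶)(8.25×10⁴)/((1.6×10⁻¹⁹)(18.7)) ≈ 2.10×10⁻³ T.

B ≈ 2.10×10⁻³ T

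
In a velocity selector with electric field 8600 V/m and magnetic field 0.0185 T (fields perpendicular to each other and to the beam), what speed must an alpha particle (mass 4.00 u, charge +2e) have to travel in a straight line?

v = 4.65×10⁵ m/s

Straight-line motion ⇒ electric and magnetic forces cancel, so E = vB.
v = E/B = 8600/0.0185 = 4.65×10⁵ m/s.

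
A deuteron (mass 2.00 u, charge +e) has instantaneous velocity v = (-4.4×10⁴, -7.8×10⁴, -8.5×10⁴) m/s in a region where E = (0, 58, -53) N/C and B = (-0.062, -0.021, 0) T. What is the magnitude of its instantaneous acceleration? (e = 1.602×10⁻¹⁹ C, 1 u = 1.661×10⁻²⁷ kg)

|a| ≈ 3.32×10¹¹ m/s²

v×B = (-1780, 5270, -3910) N/C.
E + v×B = (-1780, 5330, -3960) N/C.
F = q(E + v×B) = (1.602×10⁻¹⁹ C)·(-1780, 5330, -3960) = (-2.86×10⁻¹⁶, 8.54×10⁻¹⁶, -6.35×10⁻¹⁶) N.
|a| = |F|/m = 1.102×10⁻¹⁵/3.322×10⁻²⁷ ≈ 3.32×10¹¹ m/s².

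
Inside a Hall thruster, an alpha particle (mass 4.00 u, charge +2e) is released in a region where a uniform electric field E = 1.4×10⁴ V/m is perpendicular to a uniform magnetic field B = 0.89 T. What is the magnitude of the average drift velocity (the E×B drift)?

v_d ≈ 1.6×10⁴ m/s

In crossed fields the guiding centre drifts at v_d = |E×B|/B² = E/B, independent of charge and mass.
v_d = 1.4×10⁴/0.89 = 1.6×10⁴ m/s.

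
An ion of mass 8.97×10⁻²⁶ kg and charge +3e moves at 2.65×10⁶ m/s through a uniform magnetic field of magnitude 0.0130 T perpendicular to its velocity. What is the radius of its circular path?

The magnetic force provides the centripetal force: |q|vB = mv²/r.
r = mv/(|q|B) = (8.97×10⁻²⁶)(2.65×10⁶)/((4.806×10⁻¹⁹)(0.0130)) ≈ 38.0 m.

r ≈ 38.0 m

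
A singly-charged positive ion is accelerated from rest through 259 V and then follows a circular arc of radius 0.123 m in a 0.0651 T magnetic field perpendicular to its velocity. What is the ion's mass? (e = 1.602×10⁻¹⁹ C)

m ≈ 1.98×10⁻²⁶ kg

Combine |q|V = ½mv² and r = mv/(|q|B): eliminate v to get m = qB²r²/(2V).
m = (1.602×10⁻¹⁹)(0.0651)²(0.123)²/(2·259) ≈ 1.98×10⁻²⁶ kg.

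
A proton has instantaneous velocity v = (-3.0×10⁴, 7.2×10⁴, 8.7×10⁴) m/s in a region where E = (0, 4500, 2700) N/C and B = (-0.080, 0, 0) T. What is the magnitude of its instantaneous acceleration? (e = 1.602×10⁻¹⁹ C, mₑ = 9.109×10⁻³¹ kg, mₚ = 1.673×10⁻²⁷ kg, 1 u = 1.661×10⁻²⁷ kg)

|a| ≈ 8.44×10¹¹ m/s²

v×B = (0, -6960, 5760) N/C.
E + v×B = (0, -2460, 8460) N/C.
F = q(E + v×B) = (1.602×10⁻¹⁹ C)·(0, -2460, 8460) = (0, -3.94×10⁻¹⁶, 1.36×10⁻¹⁵) N.
|a| = |F|/m = 1.411×10⁻¹⁵/1.673×10⁻²⁷ ≈ 8.44×10¹¹ m/s².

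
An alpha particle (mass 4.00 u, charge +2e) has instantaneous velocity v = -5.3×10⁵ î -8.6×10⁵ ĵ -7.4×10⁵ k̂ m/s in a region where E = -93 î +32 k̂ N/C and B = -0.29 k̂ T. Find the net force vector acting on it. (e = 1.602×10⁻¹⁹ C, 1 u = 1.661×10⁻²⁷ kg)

v×B = (2.49×10⁵, -1.54×10⁵, 0) N/C.
E + v×B = (2.49×10⁵, -1.54×10⁵, 32.0) N/C.
F = q(E + v×B) = (3.204×10⁻¹⁹ C)·(2.49×10⁵, -1.54×10⁵, 32.0) = (7.99×10⁻¹⁴, -4.92×10⁻¹⁴, 1.03×10⁻¹⁷) N.

F ≈ (7.99×10⁻¹⁴, -4.92×10⁻¹⁴, 1.03×10⁻¹⁷) N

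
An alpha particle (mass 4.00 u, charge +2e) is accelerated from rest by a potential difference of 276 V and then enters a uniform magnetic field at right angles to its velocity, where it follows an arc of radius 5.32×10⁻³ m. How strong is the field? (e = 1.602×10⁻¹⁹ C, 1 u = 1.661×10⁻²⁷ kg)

v = √(2|q|V/m) = √(2·3.204×10⁻¹⁹·276/6.644×10⁻²⁷) ≈ 1.632×10⁵ m/s.
B = mv/(|q|r) = (6.644×10⁻²⁷)(1.632×10⁵)/((3.204×10⁻¹⁹)(5.32×10⁻³)) ≈ 0.636 T.

B ≈ 0.636 T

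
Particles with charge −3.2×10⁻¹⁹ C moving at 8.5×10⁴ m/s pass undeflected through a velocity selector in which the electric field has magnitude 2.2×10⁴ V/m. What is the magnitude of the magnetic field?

Balance of forces in the selector: qE = qvB ⇒ B = E/v.
B = 2.2×10⁴/8.5×10⁴ = 0.26 T.

B = 0.26 T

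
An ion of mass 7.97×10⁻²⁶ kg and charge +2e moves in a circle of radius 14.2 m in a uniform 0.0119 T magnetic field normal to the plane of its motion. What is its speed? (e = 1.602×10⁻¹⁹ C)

v ≈ 6.79×10⁵ m/s

From |q|vB = mv²/r, v = |q|Br/m.
v = (3.204×10⁻¹⁹)(0.0119)(14.2)/7.97×10⁻²⁶ ≈ 6.79×10⁵ m/s.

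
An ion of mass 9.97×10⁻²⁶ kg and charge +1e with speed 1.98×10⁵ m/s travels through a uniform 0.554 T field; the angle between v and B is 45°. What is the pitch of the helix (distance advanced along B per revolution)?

v∥ = v cosθ = 1.98×10⁵·cos45° ≈ 1.400×10⁵ m/s.
T = 2πm/(|q|B) = 2π(9.97×10⁻²⁶)/((1.602×10⁻¹⁹)(0.554)) ≈ 7.058×10⁻⁶ s.
pitch = v∥ T = (1.400×10⁵)(7.058×10⁻⁶) ≈ 0.988 m.

p ≈ 0.988 m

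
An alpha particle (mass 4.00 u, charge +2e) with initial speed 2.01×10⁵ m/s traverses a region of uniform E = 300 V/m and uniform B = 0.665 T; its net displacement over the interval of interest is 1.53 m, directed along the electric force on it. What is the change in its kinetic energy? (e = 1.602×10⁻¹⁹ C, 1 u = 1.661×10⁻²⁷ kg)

ΔKE ≈ 1.47×10⁻¹⁶ J

The magnetic force is always ⟂ v and does no work; only the electric force changes KE.
ΔKE = F_E · d = |q|E d = (3.204×10⁻¹⁹)(300)(1.53) ≈ 1.47×10⁻¹⁶ J.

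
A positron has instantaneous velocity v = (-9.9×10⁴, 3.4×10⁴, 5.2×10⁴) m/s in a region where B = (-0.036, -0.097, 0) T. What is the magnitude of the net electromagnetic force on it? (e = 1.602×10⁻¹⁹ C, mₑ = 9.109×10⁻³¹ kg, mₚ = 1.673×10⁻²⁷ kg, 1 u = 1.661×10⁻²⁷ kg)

v×B = (5040, -1870, 1.08×10⁴) N/C.
F = q v×B = (1.602×10⁻¹⁹ C)·(5040, -1870, 1.08×10⁴) = (8.08×10⁻¹⁶, -3.00×10⁻¹⁶, 1.73×10⁻¹⁵) N.
|F| = 1.94×10⁻¹⁵ N.

|F| ≈ 1.94×10⁻¹⁵ N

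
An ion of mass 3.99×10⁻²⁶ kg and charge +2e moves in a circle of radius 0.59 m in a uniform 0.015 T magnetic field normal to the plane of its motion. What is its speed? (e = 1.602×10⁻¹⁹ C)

v ≈ 7.1×10⁴ m/s

From |q|vB = mv²/r, v = |q|Br/m.
v = (3.204×10⁻¹⁹)(0.015)(0.59)/3.99×10⁻²⁶ ≈ 7.1×10⁴ m/s.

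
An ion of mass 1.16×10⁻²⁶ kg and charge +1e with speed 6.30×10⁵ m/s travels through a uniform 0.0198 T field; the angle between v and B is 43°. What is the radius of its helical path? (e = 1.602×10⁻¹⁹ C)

v⊥ = v sinθ = 6.30×10⁵·sin43° ≈ 4.297×10⁵ m/s.
r = m v⊥/(|q|B) = (1.16×10⁻²⁶)(4.297×10⁵)/((1.602×10⁻¹⁹)(0.0198)) ≈ 1.57 m.

r ≈ 1.57 m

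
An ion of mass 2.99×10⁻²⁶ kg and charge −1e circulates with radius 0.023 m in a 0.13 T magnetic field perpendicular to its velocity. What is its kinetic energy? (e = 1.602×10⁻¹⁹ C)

KE ≈ 24 eV

v = |q|Br/m, then KE = ½mv² = (qBr)²/(2m).
v = (1.602×10⁻¹⁹)(0.13)(0.023)/2.99×10⁻²⁶ ≈ 1.602×10⁴ m/s.
KE = ½(2.99×10⁻²⁶)(1.602×10⁴)² ≈ 3.8×10⁻¹⁸ J = 24 eV.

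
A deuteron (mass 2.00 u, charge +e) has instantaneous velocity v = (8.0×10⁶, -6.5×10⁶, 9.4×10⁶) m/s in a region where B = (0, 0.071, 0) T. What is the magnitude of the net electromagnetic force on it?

|F| ≈ 1.40×10⁻¹³ N

v×B = (-6.67×10⁵, 0, 5.68×10⁵) N/C.
F = q v×B = (1.602×10⁻¹⁹ C)·(-6.67×10⁵, 0, 5.68×10⁵) = (-1.07×10⁻¹³, 0, 9.10×10⁻¹⁴) N.
|F| = 1.40×10⁻¹³ N.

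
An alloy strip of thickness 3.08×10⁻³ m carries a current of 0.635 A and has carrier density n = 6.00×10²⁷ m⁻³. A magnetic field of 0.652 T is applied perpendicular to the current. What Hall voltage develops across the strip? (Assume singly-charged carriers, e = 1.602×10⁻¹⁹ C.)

V_H = IB/(n e t).
V_H = (0.635)(0.652)/((6.00×10²⁷)(1.602×10⁻¹⁹)(3.08×10⁻³)) ≈ 1.40×10⁻⁷ V.

V_H ≈ 1.40×10⁻⁷ V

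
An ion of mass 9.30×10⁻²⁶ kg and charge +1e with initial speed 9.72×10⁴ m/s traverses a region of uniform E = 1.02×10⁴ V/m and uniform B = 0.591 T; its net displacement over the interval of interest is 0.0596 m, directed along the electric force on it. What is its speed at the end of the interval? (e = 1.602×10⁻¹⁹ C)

v_f ≈ 1.07×10⁵ m/s

B does no work; ΔKE = |q|E d.
½mv_f² = ½mv₀² + |q|Ed = ½(9.30×10⁻²⁶)(9.72×10⁴)² + (1.602×10⁻¹⁹)(1.02×10⁴)(0.0596) ≈ 4.393×10⁻¹⁶ J + 9.739×10⁻¹⁷ J ≈ 5.367×10⁻¹⁶ J.
v_f = √(2·5.367×10⁻¹⁶/9.30×10⁻²⁶) ≈ 1.07×10⁵ m/s.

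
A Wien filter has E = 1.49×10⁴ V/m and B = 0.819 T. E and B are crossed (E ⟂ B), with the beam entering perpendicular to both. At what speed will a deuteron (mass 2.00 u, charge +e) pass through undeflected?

For undeflected motion the electric and magnetic forces balance: qE = qvB.
v = E/B = 1.49×10⁴/0.819 = 1.82×10⁴ m/s.

v = 1.82×10⁴ m/s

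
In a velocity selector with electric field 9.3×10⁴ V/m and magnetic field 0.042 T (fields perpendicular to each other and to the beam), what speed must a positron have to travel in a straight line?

v = 2.2×10⁶ m/s

For undeflected motion the electric and magnetic forces balance: qE = qvB.
v = E/B = 9.3×10⁴/0.042 = 2.2×10⁶ m/s.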